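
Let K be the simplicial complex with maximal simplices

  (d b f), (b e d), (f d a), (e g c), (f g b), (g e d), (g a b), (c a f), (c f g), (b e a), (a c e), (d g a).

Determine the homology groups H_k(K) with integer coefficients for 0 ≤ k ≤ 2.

Order the vertices as a < b < c < d < e < f < g. Listing each simplex with vertices in this order, K has dimension 2 with simplices:

  0-simplices (7): a, b, c, d, e, f, g
  1-simplices (18): ab, ac, ad, ae, af, ag, bd, be, bf, bg, ce, cf, cg, de, df, dg, eg, fg
  2-simplices (12): abe, abg, ace, acf, adf, adg, bde, bdf, bfg, ceg, cfg, deg

Hence C_0 ≅ Z^7, C_1 ≅ Z^18, C_2 ≅ Z^12.

Boundary ∂_1: C_1 → C_0 is given by ∂[p,q] = [q] − [p].
As a 7×18 matrix over Z this has rank 6, with invariant factors (1,1,1,1,1,1).

Boundary ∂_2: C_2 → C_1 sends each 2-simplex [p,q,r] to [q,r] − [p,r] + [p,q]. For instance
  ∂bdf = df − bf + bd,
  ∂bde = de − be + bd.
The resulting 18×12 matrix has rank 12, and its Smith normal form has invariant factors (1,1,1,1,1,1,1,1,1,1,1,2).

Computing H_k = (kernel of ∂_k) / (image of ∂_{k+1}):

  H_0: rank C_0 − rank ∂_1 = 7 − 6 = 1, and the invariant factors of ∂_1 are all 1, so H_0 ≅ Z.
  H_1: rank ker ∂_1 − rank ∂_2 = (18 − 6) − 12 = 0, and ∂_2 has invariant factor 2 > 1, so H_1 ≅ Z/2.
  H_2: rank ker ∂_2 − rank ∂_3 = (12 − 12) − 0 = 0, and there is no ∂_3, so H_2 ≅ 0.

As a check, the Euler characteristic is 7 − 18 + 12 = 1, which agrees with 1 − 0 + 0 = 1.

H_0 ≅ Z,  H_1 ≅ Z/2,  H_2 = 0.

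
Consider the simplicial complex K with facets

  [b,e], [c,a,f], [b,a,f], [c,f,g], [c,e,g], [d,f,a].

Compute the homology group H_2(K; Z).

Order the vertices as a < b < c < d < e < f < g. Listing each simplex with vertices in this order, K has dimension 2 with simplices:

  0-simplices (7): a, b, c, d, e, f, g
  1-simplices (12): ab, ac, ad, af, be, bf, ce, cf, cg, df, eg, fg
  2-simplices (5): abf, acf, adf, ceg, cfg

giving chain groups C_0 ≅ Z^7, C_1 ≅ Z^12, C_2 ≅ Z^5.

The boundary map ∂_1: C_1 → C_0 maps an edge to its endpoints' difference, ∂[p,q] = q − p. For instance
  ∂cg = g − c.
The resulting 7×12 matrix has rank 6, and its Smith normal form has invariant factors (1,1,1,1,1,1).

The boundary map ∂_2: C_2 → C_1 sends each 2-simplex [p,q,r] to [q,r] − [p,r] + [p,q]. For instance
  ∂adf = df − af + ad,
  ∂ceg = eg − cg + ce.
This gives a 12×5 integer matrix of rank 5; reducing to Smith normal form yields diagonal entries (1,1,1,1,1).

Reading off H_k = ker ∂_k / im ∂_{k+1}:

  H_2: rank ker ∂_2 − rank ∂_3 = (5 − 5) − 0 = 0, and there is no ∂_3, so H_2 ≅ 0.

H_2 ≅ 0.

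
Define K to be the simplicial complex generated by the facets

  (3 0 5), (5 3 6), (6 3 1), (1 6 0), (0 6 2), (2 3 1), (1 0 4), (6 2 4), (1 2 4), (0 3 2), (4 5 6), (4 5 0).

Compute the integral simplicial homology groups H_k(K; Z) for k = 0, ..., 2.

H_0 ≅ Z,  H_1 ≅ Z/2,  H_2 = 0.

K has 7 vertices, 18 edges, 12 triangles.
rank ∂_0 = 0, rank ∂_1 = 6 ⇒ b_0 = 7 − 0 − 6 = 1; all invariant factors of ∂_1 are 1 so no torsion. So H_0 ≅ Z.
rank ∂_1 = 6, rank ∂_2 = 12 ⇒ b_1 = 18 − 6 − 12 = 0; ∂_2 has invariant factor(s) [2] giving torsion. So H_1 ≅ Z/2.
rank ∂_2 = 12, rank ∂_3 = 0 ⇒ b_2 = 12 − 12 − 0 = 0. So H_2 ≅ 0.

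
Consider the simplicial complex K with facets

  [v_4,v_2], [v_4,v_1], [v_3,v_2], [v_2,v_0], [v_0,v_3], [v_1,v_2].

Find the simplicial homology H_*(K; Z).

H_0 = Z,  H_1 = Z^2.

We work with the vertex ordering v_0 < v_1 < v_2 < v_3 < v_4. The simplices of K, each written with vertices in increasing order, are:

  0-simplices (5): [v_0], [v_1], [v_2], [v_3], [v_4]
  1-simplices (6): [v_0,v_2], [v_0,v_3], [v_1,v_2], [v_1,v_4], [v_2,v_3], [v_2,v_4]

so the chain groups are C_0 ≅ Z^5, C_1 ≅ Z^6.

The boundary map ∂_1: C_1 → C_0 is given by ∂[p,q] = [q] − [p]. For instance
  ∂[v_0,v_3] = [v_3] − [v_0].
This gives a 5×6 integer matrix of rank 4; reducing to Smith normal form yields diagonal entries (1,1,1,1).

From H_k ≅ ker(∂_k) / im(∂_{k+1}) we obtain:

  H_0: rank C_0 − rank ∂_1 = 5 − 4 = 1, and the invariant factors of ∂_1 are all 1, so H_0 = Z.
  H_1: rank ker ∂_1 − rank ∂_2 = (6 − 4) − 0 = 2, and there is no ∂_2, so H_1 = Z^2.

As a check, the Euler characteristic is 5 − 6 = -1, which agrees with 1 − 2 = -1.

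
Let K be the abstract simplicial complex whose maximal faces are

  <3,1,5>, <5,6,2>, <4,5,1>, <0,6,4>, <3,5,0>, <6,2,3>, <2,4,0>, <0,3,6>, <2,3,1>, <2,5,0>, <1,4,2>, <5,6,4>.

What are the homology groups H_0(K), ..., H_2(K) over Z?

H_0 = Z,  H_1 = Z/2Z,  H_2 = 0.

We work with the vertex ordering 0 < 1 < 2 < 3 < 4 < 5 < 6. The simplices of K, each written with vertices in increasing order, are:

  0-simplices (7): [0], [1], [2], [3], [4], [5], [6]
  1-simplices (18): [0,2], [0,3], [0,4], [0,5], [0,6], [1,2], [1,3], [1,4], [1,5], [2,3], [2,4], [2,5], [2,6], [3,5], [3,6], [4,5], [4,6], [5,6]
  2-simplices (12): [0,2,4], [0,2,5], [0,3,5], [0,3,6], [0,4,6], [1,2,3], [1,2,4], [1,3,5], [1,4,5], [2,3,6], [2,5,6], [4,5,6]

giving chain groups C_0 ≅ Z^7, C_1 ≅ Z^18, C_2 ≅ Z^12.

∂_1: C_1 → C_0 maps an edge to its endpoints' difference, ∂[p,q] = q − p.
The resulting 7×18 matrix has rank 6, and its Smith normal form has invariant factors (1,1,1,1,1,1).

Boundary ∂_2: C_2 → C_1 acts by ∂[p,q,r] = [q,r] − [p,r] + [p,q]. For instance
  ∂[1,4,5] = [4,5] − [1,5] + [1,4],
  ∂[0,2,5] = [2,5] − [0,5] + [0,2].
The resulting 18×12 matrix has rank 12, and its Smith normal form has invariant factors (1,1,1,1,1,1,1,1,1,1,1,2).

Computing H_k = (kernel of ∂_k) / (image of ∂_{k+1}):

  H_0: rank C_0 − rank ∂_1 = 7 − 6 = 1, and the invariant factors of ∂_1 are all 1, so H_0 = Z.
  H_1: rank ker ∂_1 − rank ∂_2 = (18 − 6) − 12 = 0, and ∂_2 has invariant factor 2 > 1, so H_1 = Z/2Z.
  H_2: rank ker ∂_2 − rank ∂_3 = (12 − 12) − 0 = 0, and there is no ∂_3, so H_2 = 0.

(K is a triangulation of the real projective plane RP^2.)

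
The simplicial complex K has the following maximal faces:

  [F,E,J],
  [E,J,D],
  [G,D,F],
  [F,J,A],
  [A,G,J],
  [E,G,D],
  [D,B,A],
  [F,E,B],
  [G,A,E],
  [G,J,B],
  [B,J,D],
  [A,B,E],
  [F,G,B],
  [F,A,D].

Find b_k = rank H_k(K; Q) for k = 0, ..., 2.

b_0 = 1, b_1 = 2, b_2 = 1.

Fix the vertex order A < B < D < E < F < G < J and write every simplex with vertices in increasing order. Then dim K = 2 and the simplices of K are:

  0-simplices (7): A, B, D, E, F, G, J
  1-simplices (21): AB, AD, AE, AF, AG, AJ, BD, BE, BF, BG, BJ, DE, DF, DG, DJ, EF, EG, EJ, FG, FJ, GJ
  2-simplices (14): ABD, ABE, ADF, AEG, AFJ, AGJ, BDJ, BEF, BFG, BGJ, DEG, DEJ, DFG, EFJ

so the chain groups are C_0 ≅ Z^7, C_1 ≅ Z^21, C_2 ≅ Z^14.

Boundary ∂_1: C_1 → C_0 maps an edge to its endpoints' difference, ∂[p,q] = q − p.
As a 7×21 matrix over Z this has rank 6, with invariant factors (1,1,1,1,1,1).

Boundary ∂_2: C_2 → C_1 acts by ∂[p,q,r] = [q,r] − [p,r] + [p,q]. For instance
  ∂BGJ = GJ − BJ + BG,
  ∂DEG = EG − DG + DE.
The resulting 21×14 matrix has rank 13, and its Smith normal form has invariant factors (1,1,1,1,1,1,1,1,1,1,1,1,1).

Reading off H_k = ker ∂_k / im ∂_{k+1}:

  H_0: rank C_0 − rank ∂_1 = 7 − 6 = 1, and the invariant factors of ∂_1 are all 1, so H_0 ≅ Z.
  H_1: rank ker ∂_1 − rank ∂_2 = (21 − 6) − 13 = 2, and the invariant factors of ∂_2 are all 1, so H_1 ≅ Z^2.
  H_2: rank ker ∂_2 − rank ∂_3 = (14 − 13) − 0 = 1, and there is no ∂_3, so H_2 ≅ Z.

Hence the Betti numbers are b_0 = 1, b_1 = 2, b_2 = 1.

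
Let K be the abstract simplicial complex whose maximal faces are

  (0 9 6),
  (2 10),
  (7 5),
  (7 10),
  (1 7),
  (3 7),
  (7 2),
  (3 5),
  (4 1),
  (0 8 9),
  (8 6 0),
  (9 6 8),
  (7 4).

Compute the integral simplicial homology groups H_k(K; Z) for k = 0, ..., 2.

Take the total order 0 < 1 < 2 < 3 < 4 < 5 < 6 < 7 < 8 < 9 < 10 on the vertex set. Then K (dimension 2) consists of the simplices:

  0-simplices (11): [0], [1], [2], [3], [4], [5], [6], [7], [8], [9], [10]
  1-simplices (15): [0,6], [0,8], [0,9], [1,4], [1,7], [2,7], [2,10], [3,5], [3,7], [4,7], [5,7], [6,8], [6,9], [7,10], [8,9]
  2-simplices (4): [0,6,8], [0,6,9], [0,8,9], [6,8,9]

Hence C_0 ≅ Z^11, C_1 ≅ Z^15, C_2 ≅ Z^4.

Boundary ∂_1: C_1 → C_0 maps an edge to its endpoints' difference, ∂[p,q] = q − p. For instance
  ∂[1,4] = [4] − [1].
As a 11×15 matrix over Z this has rank 9, with invariant factors (1,1,1,1,1,1,1,1,1).

The boundary map ∂_2: C_2 → C_1 acts by ∂[p,q,r] = [q,r] − [p,r] + [p,q]. For instance
  ∂[0,6,8] = [6,8] − [0,8] + [0,6],
  ∂[6,8,9] = [8,9] − [6,9] + [6,8].
This gives a 15×4 integer matrix of rank 3; reducing to Smith normal form yields diagonal entries (1,1,1).

Now H_k = ker ∂_k / im ∂_{k+1}, so:

  H_0: rank C_0 − rank ∂_1 = 11 − 9 = 2, and the invariant factors of ∂_1 are all 1, so H_0 ≅ Z^2.
  H_1: rank ker ∂_1 − rank ∂_2 = (15 − 9) − 3 = 3, and the invariant factors of ∂_2 are all 1, so H_1 ≅ Z^3.
  H_2: rank ker ∂_2 − rank ∂_3 = (4 − 3) − 0 = 1, and there is no ∂_3, so H_2 ≅ Z.

As a check, the Euler characteristic is 11 − 15 + 4 = 0, which agrees with 2 − 3 + 1 = 0.
(K is a triangulation of the disjoint union of a wedge of 3 circles and the 2-sphere S^2.)

H_0 ≅ Z^2,  H_1 ≅ Z^3,  H_2 ≅ Z.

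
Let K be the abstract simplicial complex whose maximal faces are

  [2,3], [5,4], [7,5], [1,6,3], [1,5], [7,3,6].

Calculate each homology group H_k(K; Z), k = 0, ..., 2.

Order the vertices as 1 < 2 < 3 < 4 < 5 < 6 < 7. Listing each simplex with vertices in this order, K has dimension 2 with simplices:

  0-simplices (7): [1], [2], [3], [4], [5], [6], [7]
  1-simplices (9): [1,3], [1,5], [1,6], [2,3], [3,6], [3,7], [4,5], [5,7], [6,7]
  2-simplices (2): [1,3,6], [3,6,7]

Hence C_0 ≅ Z^7, C_1 ≅ Z^9, C_2 ≅ Z^2.

∂_1: C_1 → C_0 sends each edge [p,q] (with p < q) to q − p. For instance
  ∂[1,6] = [6] − [1].
The resulting 7×9 matrix has rank 6, and its Smith normal form has invariant factors (1,1,1,1,1,1).

The boundary map ∂_2: C_2 → C_1 acts by ∂[p,q,r] = [q,r] − [p,r] + [p,q]. For instance
  ∂[3,6,7] = [6,7] − [3,7] + [3,6],
  ∂[1,3,6] = [3,6] − [1,6] + [1,3].
The 9×2 boundary matrix has rank 2 and Smith normal form diag(1,1).

Reading off H_k = ker ∂_k / im ∂_{k+1}:

  H_0: rank C_0 − rank ∂_1 = 7 − 6 = 1, and the invariant factors of ∂_1 are all 1, so H_0 ≅ Z.
  H_1: rank ker ∂_1 − rank ∂_2 = (9 − 6) − 2 = 1, and the invariant factors of ∂_2 are all 1, so H_1 ≅ Z.
  H_2: rank ker ∂_2 − rank ∂_3 = (2 − 2) − 0 = 0, and there is no ∂_3, so H_2 ≅ 0.

H_0 ≅ Z,  H_1 ≅ Z,  H_2 = 0.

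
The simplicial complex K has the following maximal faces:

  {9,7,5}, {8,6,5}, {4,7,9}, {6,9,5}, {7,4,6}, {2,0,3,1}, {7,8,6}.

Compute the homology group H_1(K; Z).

H_1 = Z.

K has 10 vertices, 18 edges, 10 triangles, 1 3-simplex.
rank ∂_1 = 8, rank ∂_2 = 9 ⇒ b_1 = 18 − 8 − 9 = 1; all invariant factors of ∂_2 are 1 so no torsion. So H_1 = Z.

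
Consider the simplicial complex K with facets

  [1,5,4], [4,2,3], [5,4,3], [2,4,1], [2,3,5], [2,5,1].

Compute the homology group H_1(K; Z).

Fix the vertex order 1 < 2 < 3 < 4 < 5 and write every simplex with vertices in increasing order. Then dim K = 2 and the simplices of K are:

  0-simplices (5): [1], [2], [3], [4], [5]
  1-simplices (9): [1,2], [1,4], [1,5], [2,3], [2,4], [2,5], [3,4], [3,5], [4,5]
  2-simplices (6): [1,2,4], [1,2,5], [1,4,5], [2,3,4], [2,3,5], [3,4,5]

so the chain groups are C_0 ≅ Z^5, C_1 ≅ Z^9, C_2 ≅ Z^6.

∂_1: C_1 → C_0 is given by ∂[p,q] = [q] − [p]. For instance
  ∂[2,3] = [3] − [2].
The resulting 5×9 matrix has rank 4, and its Smith normal form has invariant factors (1,1,1,1).

Boundary ∂_2: C_2 → C_1 maps a triangle to the signed sum of its edges. For instance
  ∂[1,2,4] = [2,4] − [1,4] + [1,2],
  ∂[3,4,5] = [4,5] − [3,5] + [3,4].
As a 9×6 matrix over Z this has rank 5, with invariant factors (1,1,1,1,1).

Computing H_k = (kernel of ∂_k) / (image of ∂_{k+1}):

  H_1: rank ker ∂_1 − rank ∂_2 = (9 − 4) − 5 = 0, and the invariant factors of ∂_2 are all 1, so H_1 = 0.

H_1 ≅ 0.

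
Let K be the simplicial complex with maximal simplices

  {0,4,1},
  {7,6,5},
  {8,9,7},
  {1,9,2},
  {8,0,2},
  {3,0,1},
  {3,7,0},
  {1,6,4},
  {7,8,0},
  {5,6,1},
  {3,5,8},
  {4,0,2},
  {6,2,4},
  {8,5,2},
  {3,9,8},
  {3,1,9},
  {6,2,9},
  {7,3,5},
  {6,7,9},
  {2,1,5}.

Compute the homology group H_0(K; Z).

We work with the vertex ordering 0 < 1 < 2 < 3 < 4 < 5 < 6 < 7 < 8 < 9. The simplices of K, each written with vertices in increasing order, are:

  0-simplices (10): [0], [1], [2], [3], [4], [5], [6], [7], [8], [9]
  1-simplices (30): (30 of them)
  2-simplices (20): (20 of them)

Hence C_0 ≅ Z^10, C_1 ≅ Z^30, C_2 ≅ Z^20.

The boundary map ∂_1: C_1 → C_0 is given by ∂[p,q] = [q] − [p]. For instance
  ∂[6,9] = [9] − [6].
The resulting 10×30 matrix has rank 9, and its Smith normal form has invariant factors (1,1,1,1,1,1,1,1,1).

The boundary map ∂_2: C_2 → C_1 sends each 2-simplex [p,q,r] to [q,r] − [p,r] + [p,q]. For instance
  ∂[0,1,3] = [1,3] − [0,3] + [0,1],
  ∂[3,8,9] = [8,9] − [3,9] + [3,8].
As a 30×20 matrix over Z this has rank 20, with invariant factors (1,1,1,1,1,1,1,1,1,1,1,1,1,1,1,1,1,1,1,2).

Reading off H_k = ker ∂_k / im ∂_{k+1}:

  H_0: rank C_0 − rank ∂_1 = 10 − 9 = 1, and the invariant factors of ∂_1 are all 1, so H_0 = Z.

H_0 = Z.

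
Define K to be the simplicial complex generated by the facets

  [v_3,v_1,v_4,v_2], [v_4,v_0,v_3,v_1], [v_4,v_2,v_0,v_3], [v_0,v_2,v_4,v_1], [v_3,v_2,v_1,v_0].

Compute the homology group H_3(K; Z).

K has 5 vertices, 10 edges, 10 triangles, 5 3-simplices.
rank ∂_3 = 4, rank ∂_4 = 0 ⇒ b_3 = 5 − 4 − 0 = 1. So H_3 = Z.

H_3 = Z.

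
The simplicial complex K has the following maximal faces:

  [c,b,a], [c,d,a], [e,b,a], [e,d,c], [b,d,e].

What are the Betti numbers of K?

b_0 = 1, b_1 = 1, b_2 = 0.

Fix the vertex order a < b < c < d < e and write every simplex with vertices in increasing order. Then dim K = 2 and the simplices of K are:

  0-simplices (5): a, b, c, d, e
  1-simplices (10): ab, ac, ad, ae, bc, bd, be, cd, ce, de
  2-simplices (5): abc, abe, acd, bde, cde

so the chain groups are C_0 ≅ Z^5, C_1 ≅ Z^10, C_2 ≅ Z^5.

∂_1: C_1 → C_0 maps an edge to its endpoints' difference, ∂[p,q] = q − p.
The resulting 5×10 matrix has rank 4, and its Smith normal form has invariant factors (1,1,1,1).

The boundary map ∂_2: C_2 → C_1 maps a triangle to the signed sum of its edges. For instance
  ∂acd = cd − ad + ac,
  ∂bde = de − be + bd.
The 10×5 boundary matrix has rank 5 and Smith normal form diag(1,1,1,1,1).

From H_k ≅ ker(∂_k) / im(∂_{k+1}) we obtain:

  H_0: rank C_0 − rank ∂_1 = 5 − 4 = 1, and the invariant factors of ∂_1 are all 1, so H_0 = Z.
  H_1: rank ker ∂_1 − rank ∂_2 = (10 − 4) − 5 = 1, and the invariant factors of ∂_2 are all 1, so H_1 = Z.
  H_2: rank ker ∂_2 − rank ∂_3 = (5 − 5) − 0 = 0, and there is no ∂_3, so H_2 = 0.

Hence the Betti numbers are b_0 = 1, b_1 = 1, b_2 = 0.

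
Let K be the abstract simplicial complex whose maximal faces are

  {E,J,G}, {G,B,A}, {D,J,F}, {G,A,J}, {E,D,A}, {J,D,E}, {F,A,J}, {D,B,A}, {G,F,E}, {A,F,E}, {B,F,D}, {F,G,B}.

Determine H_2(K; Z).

H_2 ≅ 0.

Take the total order A < B < D < E < F < G < J on the vertex set. Then K (dimension 2) consists of the simplices:

  0-simplices (7): A, B, D, E, F, G, J
  1-simplices (18): AB, AD, AE, AF, AG, AJ, BD, BF, BG, DE, DF, DJ, EF, EG, EJ, FG, FJ, GJ
  2-simplices (12): ABD, ABG, ADE, AEF, AFJ, AGJ, BDF, BFG, DEJ, DFJ, EFG, EGJ

Hence C_0 ≅ Z^7, C_1 ≅ Z^18, C_2 ≅ Z^12.

Boundary ∂_1: C_1 → C_0 sends each edge [p,q] (with p < q) to q − p.
This gives a 7×18 integer matrix of rank 6; reducing to Smith normal form yields diagonal entries (1,1,1,1,1,1).

Boundary ∂_2: C_2 → C_1 sends each 2-simplex [p,q,r] to [q,r] − [p,r] + [p,q]. For instance
  ∂AEF = EF − AF + AE,
  ∂EGJ = GJ − EJ + EG.
This gives a 18×12 integer matrix of rank 12; reducing to Smith normal form yields diagonal entries (1,1,1,1,1,1,1,1,1,1,1,2).

Reading off H_k = ker ∂_k / im ∂_{k+1}:

  H_2: rank ker ∂_2 − rank ∂_3 = (12 − 12) − 0 = 0, and there is no ∂_3, so H_2 ≅ 0.

(K is a triangulation of the real projective plane RP^2.)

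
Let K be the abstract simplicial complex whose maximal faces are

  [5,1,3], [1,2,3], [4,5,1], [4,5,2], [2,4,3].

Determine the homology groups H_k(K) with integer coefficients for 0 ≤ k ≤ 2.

H_0 = Z,  H_1 = Z,  H_2 = 0.

Order the vertices as 1 < 2 < 3 < 4 < 5. Listing each simplex with vertices in this order, K has dimension 2 with simplices:

  0-simplices (5): [1], [2], [3], [4], [5]
  1-simplices (10): [1,2], [1,3], [1,4], [1,5], [2,3], [2,4], [2,5], [3,4], [3,5], [4,5]
  2-simplices (5): [1,2,3], [1,3,5], [1,4,5], [2,3,4], [2,4,5]

so the chain groups are C_0 ≅ Z^5, C_1 ≅ Z^10, C_2 ≅ Z^5.

The boundary map ∂_1: C_1 → C_0 sends each edge [p,q] (with p < q) to q − p. For instance
  ∂[2,3] = [3] − [2].
This gives a 5×10 integer matrix of rank 4; reducing to Smith normal form yields diagonal entries (1,1,1,1).

Boundary ∂_2: C_2 → C_1 sends each 2-simplex [p,q,r] to [q,r] − [p,r] + [p,q]. For instance
  ∂[1,3,5] = [3,5] − [1,5] + [1,3],
  ∂[2,4,5] = [4,5] − [2,5] + [2,4].
This gives a 10×5 integer matrix of rank 5; reducing to Smith normal form yields diagonal entries (1,1,1,1,1).

Reading off H_k = ker ∂_k / im ∂_{k+1}:

  H_0: rank C_0 − rank ∂_1 = 5 − 4 = 1, and the invariant factors of ∂_1 are all 1, so H_0 ≅ Z.
  H_1: rank ker ∂_1 − rank ∂_2 = (10 − 4) − 5 = 1, and the invariant factors of ∂_2 are all 1, so H_1 ≅ Z.
  H_2: rank ker ∂_2 − rank ∂_3 = (5 − 5) − 0 = 0, and there is no ∂_3, so H_2 ≅ 0.

As a check, the Euler characteristic is 5 − 10 + 5 = 0, which agrees with 1 − 1 + 0 = 0.
(K is a triangulation of the Möbius band.)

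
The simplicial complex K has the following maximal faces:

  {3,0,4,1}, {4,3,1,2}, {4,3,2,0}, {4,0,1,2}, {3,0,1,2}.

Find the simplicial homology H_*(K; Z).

We work with the vertex ordering 0 < 1 < 2 < 3 < 4. The simplices of K, each written with vertices in increasing order, are:

  0-simplices (5): [0], [1], [2], [3], [4]
  1-simplices (10): [0,1], [0,2], [0,3], [0,4], [1,2], [1,3], [1,4], [2,3], [2,4], [3,4]
  2-simplices (10): [0,1,2], [0,1,3], [0,1,4], [0,2,3], [0,2,4], [0,3,4], [1,2,3], [1,2,4], [1,3,4], [2,3,4]
  3-simplices (5): [0,1,2,3], [0,1,2,4], [0,1,3,4], [0,2,3,4], [1,2,3,4]

so the chain groups are C_0 ≅ Z^5, C_1 ≅ Z^10, C_2 ≅ Z^10, C_3 ≅ Z^5.

Boundary ∂_1: C_1 → C_0 maps an edge to its endpoints' difference, ∂[p,q] = q − p. For instance
  ∂[3,4] = [4] − [3].
This gives a 5×10 integer matrix of rank 4; reducing to Smith normal form yields diagonal entries (1,1,1,1).

The boundary map ∂_2: C_2 → C_1 maps a triangle to the signed sum of its edges. For instance
  ∂[1,2,3] = [2,3] − [1,3] + [1,2],
  ∂[0,1,3] = [1,3] − [0,3] + [0,1].
The 10×10 boundary matrix has rank 6 and Smith normal form diag(1,1,1,1,1,1).

The boundary map ∂_3: C_3 → C_2 sends each 3-simplex σ to the alternating sum Σ_i (−1)^i (σ with its i-th vertex removed). For instance
  ∂[0,1,3,4] = [1,3,4] − [0,3,4] + [0,1,4] − [0,1,3],
  ∂[0,2,3,4] = [2,3,4] − [0,3,4] + [0,2,4] − [0,2,3].
The 10×5 boundary matrix has rank 4 and Smith normal form diag(1,1,1,1).

Computing H_k = (kernel of ∂_k) / (image of ∂_{k+1}):

  H_0: rank C_0 − rank ∂_1 = 5 − 4 = 1, and the invariant factors of ∂_1 are all 1, so H_0 = Z.
  H_1: rank ker ∂_1 − rank ∂_2 = (10 − 4) − 6 = 0, and the invariant factors of ∂_2 are all 1, so H_1 = 0.
  H_2: rank ker ∂_2 − rank ∂_3 = (10 − 6) − 4 = 0, and the invariant factors of ∂_3 are all 1, so H_2 = 0.
  H_3: rank ker ∂_3 − rank ∂_4 = (5 − 4) − 0 = 1, and there is no ∂_4, so H_3 = Z.

(K is a triangulation of the 3-sphere S^3.)

H_0 ≅ Z,  H_1 = 0,  H_2 = 0,  H_3 ≅ Z.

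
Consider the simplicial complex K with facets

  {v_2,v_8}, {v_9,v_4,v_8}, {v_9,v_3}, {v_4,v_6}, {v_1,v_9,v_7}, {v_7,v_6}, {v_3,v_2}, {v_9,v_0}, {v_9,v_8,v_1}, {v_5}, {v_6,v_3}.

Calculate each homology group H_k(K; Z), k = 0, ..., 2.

K has 10 vertices, 14 edges, 3 triangles.
rank ∂_0 = 0, rank ∂_1 = 8 ⇒ b_0 = 10 − 0 − 8 = 2; all invariant factors of ∂_1 are 1 so no torsion. So H_0 = Z^2.
rank ∂_1 = 8, rank ∂_2 = 3 ⇒ b_1 = 14 − 8 − 3 = 3; all invariant factors of ∂_2 are 1 so no torsion. So H_1 = Z^3.
rank ∂_2 = 3, rank ∂_3 = 0 ⇒ b_2 = 3 − 3 − 0 = 0. So H_2 = 0.

H_0 ≅ Z^2,  H_1 ≅ Z^3,  H_2 = 0.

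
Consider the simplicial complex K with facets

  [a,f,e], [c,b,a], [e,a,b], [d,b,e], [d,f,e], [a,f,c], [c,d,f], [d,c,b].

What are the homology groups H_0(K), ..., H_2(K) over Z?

Take the total order a < b < c < d < e < f on the vertex set. Then K (dimension 2) consists of the simplices:

  0-simplices (6): a, b, c, d, e, f
  1-simplices (12): ab, ac, ae, af, bc, bd, be, cd, cf, de, df, ef
  2-simplices (8): abc, abe, acf, aef, bcd, bde, cdf, def

so the chain groups are C_0 ≅ Z^6, C_1 ≅ Z^12, C_2 ≅ Z^8.

∂_1: C_1 → C_0 is given by ∂[p,q] = [q] − [p]. For instance
  ∂cd = d − c.
This gives a 6×12 integer matrix of rank 5; reducing to Smith normal form yields diagonal entries (1,1,1,1,1).

Boundary ∂_2: C_2 → C_1 sends each 2-simplex [p,q,r] to [q,r] − [p,r] + [p,q]. For instance
  ∂cdf = df − cf + cd,
  ∂def = ef − df + de.
The 12×8 boundary matrix has rank 7 and Smith normal form diag(1,1,1,1,1,1,1).

Now H_k = ker ∂_k / im ∂_{k+1}, so:

  H_0: rank C_0 − rank ∂_1 = 6 − 5 = 1, and the invariant factors of ∂_1 are all 1, so H_0 ≅ Z.
  H_1: rank ker ∂_1 − rank ∂_2 = (12 − 5) − 7 = 0, and the invariant factors of ∂_2 are all 1, so H_1 ≅ 0.
  H_2: rank ker ∂_2 − rank ∂_3 = (8 − 7) − 0 = 1, and there is no ∂_3, so H_2 ≅ Z.

H_0 = Z,  H_1 = 0,  H_2 = Z.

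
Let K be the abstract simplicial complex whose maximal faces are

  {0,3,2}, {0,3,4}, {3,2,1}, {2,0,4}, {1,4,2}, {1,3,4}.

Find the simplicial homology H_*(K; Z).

H_0 = Z,  H_1 = 0,  H_2 = Z.

Fix the vertex order 0 < 1 < 2 < 3 < 4 and write every simplex with vertices in increasing order. Then dim K = 2 and the simplices of K are:

  0-simplices (5): [0], [1], [2], [3], [4]
  1-simplices (9): [0,2], [0,3], [0,4], [1,2], [1,3], [1,4], [2,3], [2,4], [3,4]
  2-simplices (6): [0,2,3], [0,2,4], [0,3,4], [1,2,3], [1,2,4], [1,3,4]

giving chain groups C_0 ≅ Z^5, C_1 ≅ Z^9, C_2 ≅ Z^6.

∂_1: C_1 → C_0 is given by ∂[p,q] = [q] − [p].
The 5×9 boundary matrix has rank 4 and Smith normal form diag(1,1,1,1).

The boundary map ∂_2: C_2 → C_1 maps a triangle to the signed sum of its edges. For instance
  ∂[0,2,4] = [2,4] − [0,4] + [0,2],
  ∂[1,2,3] = [2,3] − [1,3] + [1,2].
The resulting 9×6 matrix has rank 5, and its Smith normal form has invariant factors (1,1,1,1,1).

Now H_k = ker ∂_k / im ∂_{k+1}, so:

  H_0: rank C_0 − rank ∂_1 = 5 − 4 = 1, and the invariant factors of ∂_1 are all 1, so H_0 ≅ Z.
  H_1: rank ker ∂_1 − rank ∂_2 = (9 − 4) − 5 = 0, and the invariant factors of ∂_2 are all 1, so H_1 ≅ 0.
  H_2: rank ker ∂_2 − rank ∂_3 = (6 − 5) − 0 = 1, and there is no ∂_3, so H_2 ≅ Z.

As a check, the Euler characteristic is 5 − 9 + 6 = 2, which agrees with 1 − 0 + 1 = 2.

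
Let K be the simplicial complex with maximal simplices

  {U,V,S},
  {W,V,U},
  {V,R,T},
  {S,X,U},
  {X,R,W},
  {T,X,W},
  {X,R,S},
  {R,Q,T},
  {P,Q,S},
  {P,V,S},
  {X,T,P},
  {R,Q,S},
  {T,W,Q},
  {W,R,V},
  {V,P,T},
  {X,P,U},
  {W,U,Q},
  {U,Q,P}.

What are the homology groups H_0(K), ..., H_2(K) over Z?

H_0 ≅ Z,  H_1 ≅ Z ⊕ Z_2,  H_2 = 0.

Fix the vertex order P < Q < R < S < T < U < V < W < X and write every simplex with vertices in increasing order. Then dim K = 2 and the simplices of K are:

  0-simplices (9): P, Q, R, S, T, U, V, W, X
  1-simplices (27): PQ, PS, PT, PU, PV, PX, QR, QS, QT, QU, QW, RS, RT, RV, RW, RX, SU, SV, SX, TV, TW, TX, UV, UW, UX, VW, WX
  2-simplices (18): PQS, PQU, PSV, PTV, PTX, PUX, QRS, QRT, QTW, QUW, RSX, RTV, RVW, RWX, SUV, SUX, TWX, UVW

so the chain groups are C_0 ≅ Z^9, C_1 ≅ Z^27, C_2 ≅ Z^18.

The boundary map ∂_1: C_1 → C_0 sends each edge [p,q] (with p < q) to q − p.
This gives a 9×27 integer matrix of rank 8; reducing to Smith normal form yields diagonal entries (1,1,1,1,1,1,1,1).

Boundary ∂_2: C_2 → C_1 sends each 2-simplex [p,q,r] to [q,r] − [p,r] + [p,q]. For instance
  ∂UVW = VW − UW + UV,
  ∂PQU = QU − PU + PQ.
The resulting 27×18 matrix has rank 18, and its Smith normal form has invariant factors (1,1,1,1,1,1,1,1,1,1,1,1,1,1,1,1,1,2).

From H_k ≅ ker(∂_k) / im(∂_{k+1}) we obtain:

  H_0: rank C_0 − rank ∂_1 = 9 − 8 = 1, and the invariant factors of ∂_1 are all 1, so H_0 = Z.
  H_1: rank ker ∂_1 − rank ∂_2 = (27 − 8) − 18 = 1, and ∂_2 has invariant factor 2 > 1, so H_1 = Z ⊕ Z_2.
  H_2: rank ker ∂_2 − rank ∂_3 = (18 − 18) − 0 = 0, and there is no ∂_3, so H_2 = 0.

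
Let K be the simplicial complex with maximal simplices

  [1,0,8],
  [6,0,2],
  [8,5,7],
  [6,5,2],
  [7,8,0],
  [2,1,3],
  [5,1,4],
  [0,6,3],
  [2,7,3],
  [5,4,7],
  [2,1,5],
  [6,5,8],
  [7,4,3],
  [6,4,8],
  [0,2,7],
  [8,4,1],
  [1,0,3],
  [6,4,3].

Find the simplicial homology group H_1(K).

Order the vertices as 0 < 1 < 2 < 3 < 4 < 5 < 6 < 7 < 8. Listing each simplex with vertices in this order, K has dimension 2 with simplices:

  0-simplices (9): [0], [1], [2], [3], [4], [5], [6], [7], [8]
  1-simplices (27): (27 of them)
  2-simplices (18): [0,1,3], [0,1,8], [0,2,6], [0,2,7], [0,3,6], [0,7,8], [1,2,3], [1,2,5], [1,4,5], [1,4,8], [2,3,7], [2,5,6], [3,4,6], [3,4,7], [4,5,7], [4,6,8], [5,6,8], [5,7,8]

Hence C_0 ≅ Z^9, C_1 ≅ Z^27, C_2 ≅ Z^18.

∂_1: C_1 → C_0 maps an edge to its endpoints' difference, ∂[p,q] = q − p. For instance
  ∂[2,5] = [5] − [2].
This gives a 9×27 integer matrix of rank 8; reducing to Smith normal form yields diagonal entries (1,1,1,1,1,1,1,1).

∂_2: C_2 → C_1 acts by ∂[p,q,r] = [q,r] − [p,r] + [p,q]. For instance
  ∂[2,3,7] = [3,7] − [2,7] + [2,3],
  ∂[2,5,6] = [5,6] − [2,6] + [2,5].
The 27×18 boundary matrix has rank 18 and Smith normal form diag(1,1,1,1,1,1,1,1,1,1,1,1,1,1,1,1,1,2).

Reading off H_k = ker ∂_k / im ∂_{k+1}:

  H_1: rank ker ∂_1 − rank ∂_2 = (27 − 8) − 18 = 1, and ∂_2 has invariant factor 2 > 1, so H_1 ≅ Z × Z/2.

(K is a triangulation of the Klein bottle.)

H_1 = Z × Z/2.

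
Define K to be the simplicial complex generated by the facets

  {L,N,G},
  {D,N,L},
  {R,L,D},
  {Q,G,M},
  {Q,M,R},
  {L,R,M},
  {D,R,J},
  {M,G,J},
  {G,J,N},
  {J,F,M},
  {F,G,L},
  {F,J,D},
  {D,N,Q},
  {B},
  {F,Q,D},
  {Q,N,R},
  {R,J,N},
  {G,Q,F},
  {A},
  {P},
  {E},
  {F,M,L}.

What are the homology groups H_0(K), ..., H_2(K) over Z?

H_0 ≅ Z^5,  H_1 ≅ Z ⊕ Z/2Z,  H_2 = 0.

We work with the vertex ordering A < B < D < E < F < G < J < L < M < N < P < Q < R. The simplices of K, each written with vertices in increasing order, are:

  0-simplices (13): A, B, D, E, F, G, J, L, M, N, P, Q, R
  1-simplices (27): DF, DJ, DL, DN, DQ, DR, FG, FJ, FL, FM, FQ, GJ, GL, GM, GN, GQ, JM, JN, JR, LM, LN, LR, MQ, MR, NQ, NR, QR
  2-simplices (18): DFJ, DFQ, DJR, DLN, DLR, DNQ, FGL, FGQ, FJM, FLM, GJM, GJN, GLN, GMQ, JNR, LMR, MQR, NQR

Hence C_0 ≅ Z^13, C_1 ≅ Z^27, C_2 ≅ Z^18.

∂_1: C_1 → C_0 is given by ∂[p,q] = [q] − [p].
As a 13×27 matrix over Z this has rank 8, with invariant factors (1,1,1,1,1,1,1,1).

∂_2: C_2 → C_1 acts by ∂[p,q,r] = [q,r] − [p,r] + [p,q]. For instance
  ∂DJR = JR − DR + DJ,
  ∂GJM = JM − GM + GJ.
As a 27×18 matrix over Z this has rank 18, with invariant factors (1,1,1,1,1,1,1,1,1,1,1,1,1,1,1,1,1,2).

Computing H_k = (kernel of ∂_k) / (image of ∂_{k+1}):

  H_0: rank C_0 − rank ∂_1 = 13 − 8 = 5, and the invariant factors of ∂_1 are all 1, so H_0 = Z^5.
  H_1: rank ker ∂_1 − rank ∂_2 = (27 − 8) − 18 = 1, and ∂_2 has invariant factor 2 > 1, so H_1 = Z ⊕ Z/2Z.
  H_2: rank ker ∂_2 − rank ∂_3 = (18 − 18) − 0 = 0, and there is no ∂_3, so H_2 = 0.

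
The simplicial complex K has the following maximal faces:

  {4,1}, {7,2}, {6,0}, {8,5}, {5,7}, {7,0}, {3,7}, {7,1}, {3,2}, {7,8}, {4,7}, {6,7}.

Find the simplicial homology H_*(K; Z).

H_0 = Z,  H_1 = Z^4.

Fix the vertex order 0 < 1 < 2 < 3 < 4 < 5 < 6 < 7 < 8 and write every simplex with vertices in increasing order. Then dim K = 1 and the simplices of K are:

  0-simplices (9): [0], [1], [2], [3], [4], [5], [6], [7], [8]
  1-simplices (12): [0,6], [0,7], [1,4], [1,7], [2,3], [2,7], [3,7], [4,7], [5,7], [5,8], [6,7], [7,8]

Hence C_0 ≅ Z^9, C_1 ≅ Z^12.

Boundary ∂_1: C_1 → C_0 sends each edge [p,q] (with p < q) to q − p. For instance
  ∂[1,7] = [7] − [1].
The 9×12 boundary matrix has rank 8 and Smith normal form diag(1,1,1,1,1,1,1,1).

Computing H_k = (kernel of ∂_k) / (image of ∂_{k+1}):

  H_0: rank C_0 − rank ∂_1 = 9 − 8 = 1, and the invariant factors of ∂_1 are all 1, so H_0 = Z.
  H_1: rank ker ∂_1 − rank ∂_2 = (12 − 8) − 0 = 4, and there is no ∂_2, so H_1 = Z^4.

As a check, the Euler characteristic is 9 − 12 = -3, which agrees with 1 − 4 = -3.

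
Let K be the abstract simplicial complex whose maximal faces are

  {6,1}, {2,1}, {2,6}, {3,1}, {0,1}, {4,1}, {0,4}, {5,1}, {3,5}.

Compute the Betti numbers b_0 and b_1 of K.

b_0 = 1, b_1 = 3.

Order the vertices as 0 < 1 < 2 < 3 < 4 < 5 < 6. Listing each simplex with vertices in this order, K has dimension 1 with simplices:

  0-simplices (7): [0], [1], [2], [3], [4], [5], [6]
  1-simplices (9): [0,1], [0,4], [1,2], [1,3], [1,4], [1,5], [1,6], [2,6], [3,5]

giving chain groups C_0 ≅ Z^7, C_1 ≅ Z^9.

The boundary map ∂_1: C_1 → C_0 is given by ∂[p,q] = [q] − [p]. For instance
  ∂[1,3] = [3] − [1].
This gives a 7×9 integer matrix of rank 6; reducing to Smith normal form yields diagonal entries (1,1,1,1,1,1).

Now H_k = ker ∂_k / im ∂_{k+1}, so:

  H_0: rank C_0 − rank ∂_1 = 7 − 6 = 1, and the invariant factors of ∂_1 are all 1, so H_0 ≅ Z.
  H_1: rank ker ∂_1 − rank ∂_2 = (9 − 6) − 0 = 3, and there is no ∂_2, so H_1 ≅ Z^3.

Hence the Betti numbers are b_0 = 1, b_1 = 3.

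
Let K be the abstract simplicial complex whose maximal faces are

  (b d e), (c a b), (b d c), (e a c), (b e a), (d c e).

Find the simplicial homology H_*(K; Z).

H_0 ≅ Z,  H_1 = 0,  H_2 ≅ Z.

Order the vertices as a < b < c < d < e. Listing each simplex with vertices in this order, K has dimension 2 with simplices:

  0-simplices (5): a, b, c, d, e
  1-simplices (9): ab, ac, ae, bc, bd, be, cd, ce, de
  2-simplices (6): abc, abe, ace, bcd, bde, cde

Hence C_0 ≅ Z^5, C_1 ≅ Z^9, C_2 ≅ Z^6.

∂_1: C_1 → C_0 is given by ∂[p,q] = [q] − [p]. For instance
  ∂de = e − d.
This gives a 5×9 integer matrix of rank 4; reducing to Smith normal form yields diagonal entries (1,1,1,1).

∂_2: C_2 → C_1 sends each 2-simplex [p,q,r] to [q,r] − [p,r] + [p,q]. For instance
  ∂ace = ce − ae + ac,
  ∂abe = be − ae + ab.
This gives a 9×6 integer matrix of rank 5; reducing to Smith normal form yields diagonal entries (1,1,1,1,1).

From H_k ≅ ker(∂_k) / im(∂_{k+1}) we obtain:

  H_0: rank C_0 − rank ∂_1 = 5 − 4 = 1, and the invariant factors of ∂_1 are all 1, so H_0 ≅ Z.
  H_1: rank ker ∂_1 − rank ∂_2 = (9 − 4) − 5 = 0, and the invariant factors of ∂_2 are all 1, so H_1 ≅ 0.
  H_2: rank ker ∂_2 − rank ∂_3 = (6 − 5) − 0 = 1, and there is no ∂_3, so H_2 ≅ Z.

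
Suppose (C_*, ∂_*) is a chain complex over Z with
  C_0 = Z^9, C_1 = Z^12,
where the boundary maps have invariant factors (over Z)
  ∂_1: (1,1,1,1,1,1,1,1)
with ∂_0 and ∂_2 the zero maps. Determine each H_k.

H_0 = Z,  H_1 = Z^4.

H_0: b_0 = 9 − 0 − 8 = 1; torsion from ∂_1 factors > 1: none. So H_0 = Z.
H_1: b_1 = 12 − 8 − 0 = 4; torsion from ∂_2 factors > 1: none. So H_1 = Z^4.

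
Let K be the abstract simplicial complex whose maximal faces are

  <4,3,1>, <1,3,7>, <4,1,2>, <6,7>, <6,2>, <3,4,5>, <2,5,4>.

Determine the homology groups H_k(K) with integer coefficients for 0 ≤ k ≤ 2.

H_0 ≅ Z,  H_1 ≅ Z,  H_2 = 0.

Take the total order 1 < 2 < 3 < 4 < 5 < 6 < 7 on the vertex set. Then K (dimension 2) consists of the simplices:

  0-simplices (7): [1], [2], [3], [4], [5], [6], [7]
  1-simplices (12): [1,2], [1,3], [1,4], [1,7], [2,4], [2,5], [2,6], [3,4], [3,5], [3,7], [4,5], [6,7]
  2-simplices (5): [1,2,4], [1,3,4], [1,3,7], [2,4,5], [3,4,5]

Hence C_0 ≅ Z^7, C_1 ≅ Z^12, C_2 ≅ Z^5.

The boundary map ∂_1: C_1 → C_0 is given by ∂[p,q] = [q] − [p].
The 7×12 boundary matrix has rank 6 and Smith normal form diag(1,1,1,1,1,1).

∂_2: C_2 → C_1 sends each 2-simplex [p,q,r] to [q,r] − [p,r] + [p,q]. For instance
  ∂[3,4,5] = [4,5] − [3,5] + [3,4],
  ∂[1,3,7] = [3,7] − [1,7] + [1,3].
As a 12×5 matrix over Z this has rank 5, with invariant factors (1,1,1,1,1).

Now H_k = ker ∂_k / im ∂_{k+1}, so:

  H_0: rank C_0 − rank ∂_1 = 7 − 6 = 1, and the invariant factors of ∂_1 are all 1, so H_0 = Z.
  H_1: rank ker ∂_1 − rank ∂_2 = (12 − 6) − 5 = 1, and the invariant factors of ∂_2 are all 1, so H_1 = Z.
  H_2: rank ker ∂_2 − rank ∂_3 = (5 − 5) − 0 = 0, and there is no ∂_3, so H_2 = 0.

As a check, the Euler characteristic is 7 − 12 + 5 = 0, which agrees with 1 − 1 + 0 = 0.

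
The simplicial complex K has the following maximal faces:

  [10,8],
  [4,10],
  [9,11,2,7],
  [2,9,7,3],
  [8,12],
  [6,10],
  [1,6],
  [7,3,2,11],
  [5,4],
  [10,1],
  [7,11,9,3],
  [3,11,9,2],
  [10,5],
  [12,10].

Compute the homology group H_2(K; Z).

H_2 = 0.

We work with the vertex ordering 1 < 2 < 3 < 4 < 5 < 6 < 7 < 8 < 9 < 10 < 11 < 12. The simplices of K, each written with vertices in increasing order, are:

  0-simplices (12): [1], [2], [3], [4], [5], [6], [7], [8], [9], [10], [11], [12]
  1-simplices (19): [1,6], [1,10], [2,3], [2,7], [2,9], [2,11], [3,7], [3,9], [3,11], [4,5], [4,10], [5,10], [6,10], [7,9], [7,11], [8,10], [8,12], [9,11], [10,12]
  2-simplices (10): [2,3,7], [2,3,9], [2,3,11], [2,7,9], [2,7,11], [2,9,11], [3,7,9], [3,7,11], [3,9,11], [7,9,11]
  3-simplices (5): [2,3,7,9], [2,3,7,11], [2,3,9,11], [2,7,9,11], [3,7,9,11]

so the chain groups are C_0 ≅ Z^12, C_1 ≅ Z^19, C_2 ≅ Z^10, C_3 ≅ Z^5.

∂_1: C_1 → C_0 is given by ∂[p,q] = [q] − [p].
The 12×19 boundary matrix has rank 10 and Smith normal form diag(1,1,1,1,1,1,1,1,1,1).

The boundary map ∂_2: C_2 → C_1 maps a triangle to the signed sum of its edges. For instance
  ∂[2,7,11] = [7,11] − [2,11] + [2,7],
  ∂[3,7,11] = [7,11] − [3,11] + [3,7].
The resulting 19×10 matrix has rank 6, and its Smith normal form has invariant factors (1,1,1,1,1,1).

Boundary ∂_3: C_3 → C_2 sends each 3-simplex σ to the alternating sum Σ_i (−1)^i (σ with its i-th vertex removed). For instance
  ∂[2,3,7,11] = [3,7,11] − [2,7,11] + [2,3,11] − [2,3,7],
  ∂[2,3,9,11] = [3,9,11] − [2,9,11] + [2,3,11] − [2,3,9].
The 10×5 boundary matrix has rank 4 and Smith normal form diag(1,1,1,1).

Now H_k = ker ∂_k / im ∂_{k+1}, so:

  H_2: rank ker ∂_2 − rank ∂_3 = (10 − 6) − 4 = 0, and the invariant factors of ∂_3 are all 1, so H_2 = 0.

(K is a triangulation of the disjoint union of a wedge of 3 circles and the 3-sphere S^3.)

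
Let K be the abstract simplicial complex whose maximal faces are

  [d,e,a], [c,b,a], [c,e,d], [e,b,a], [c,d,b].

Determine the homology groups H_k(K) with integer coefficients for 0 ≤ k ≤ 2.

H_0 ≅ Z,  H_1 ≅ Z,  H_2 = 0.

Fix the vertex order a < b < c < d < e and write every simplex with vertices in increasing order. Then dim K = 2 and the simplices of K are:

  0-simplices (5): a, b, c, d, e
  1-simplices (10): ab, ac, ad, ae, bc, bd, be, cd, ce, de
  2-simplices (5): abc, abe, ade, bcd, cde

so the chain groups are C_0 ≅ Z^5, C_1 ≅ Z^10, C_2 ≅ Z^5.

The boundary map ∂_1: C_1 → C_0 is given by ∂[p,q] = [q] − [p]. For instance
  ∂bc = c − b.
The resulting 5×10 matrix has rank 4, and its Smith normal form has invariant factors (1,1,1,1).

∂_2: C_2 → C_1 sends each 2-simplex [p,q,r] to [q,r] − [p,r] + [p,q]. For instance
  ∂cde = de − ce + cd,
  ∂abe = be − ae + ab.
The resulting 10×5 matrix has rank 5, and its Smith normal form has invariant factors (1,1,1,1,1).

Reading off H_k = ker ∂_k / im ∂_{k+1}:

  H_0: rank C_0 − rank ∂_1 = 5 − 4 = 1, and the invariant factors of ∂_1 are all 1, so H_0 = Z.
  H_1: rank ker ∂_1 − rank ∂_2 = (10 − 4) − 5 = 1, and the invariant factors of ∂_2 are all 1, so H_1 = Z.
  H_2: rank ker ∂_2 − rank ∂_3 = (5 − 5) − 0 = 0, and there is no ∂_3, so H_2 = 0.

(K is a triangulation of the Möbius band.)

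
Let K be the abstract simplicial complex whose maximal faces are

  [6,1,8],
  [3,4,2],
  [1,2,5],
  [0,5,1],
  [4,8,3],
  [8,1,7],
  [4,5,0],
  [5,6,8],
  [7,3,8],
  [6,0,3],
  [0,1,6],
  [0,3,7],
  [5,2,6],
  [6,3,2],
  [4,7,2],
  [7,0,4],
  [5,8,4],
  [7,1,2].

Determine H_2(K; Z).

We work with the vertex ordering 0 < 1 < 2 < 3 < 4 < 5 < 6 < 7 < 8. The simplices of K, each written with vertices in increasing order, are:

  0-simplices (9): [0], [1], [2], [3], [4], [5], [6], [7], [8]
  1-simplices (27): (27 of them)
  2-simplices (18): [0,1,5], [0,1,6], [0,3,6], [0,3,7], [0,4,5], [0,4,7], [1,2,5], [1,2,7], [1,6,8], [1,7,8], [2,3,4], [2,3,6], [2,4,7], [2,5,6], [3,4,8], [3,7,8], [4,5,8], [5,6,8]

Hence C_0 ≅ Z^9, C_1 ≅ Z^27, C_2 ≅ Z^18.

The boundary map ∂_1: C_1 → C_0 is given by ∂[p,q] = [q] − [p]. For instance
  ∂[2,7] = [7] − [2].
This gives a 9×27 integer matrix of rank 8; reducing to Smith normal form yields diagonal entries (1,1,1,1,1,1,1,1).

The boundary map ∂_2: C_2 → C_1 sends each 2-simplex [p,q,r] to [q,r] − [p,r] + [p,q]. For instance
  ∂[0,4,5] = [4,5] − [0,5] + [0,4],
  ∂[4,5,8] = [5,8] − [4,8] + [4,5].
As a 27×18 matrix over Z this has rank 18, with invariant factors (1,1,1,1,1,1,1,1,1,1,1,1,1,1,1,1,1,2).

From H_k ≅ ker(∂_k) / im(∂_{k+1}) we obtain:

  H_2: rank ker ∂_2 − rank ∂_3 = (18 − 18) − 0 = 0, and there is no ∂_3, so H_2 ≅ 0.

(K is a triangulation of the Klein bottle.)

H_2 ≅ 0.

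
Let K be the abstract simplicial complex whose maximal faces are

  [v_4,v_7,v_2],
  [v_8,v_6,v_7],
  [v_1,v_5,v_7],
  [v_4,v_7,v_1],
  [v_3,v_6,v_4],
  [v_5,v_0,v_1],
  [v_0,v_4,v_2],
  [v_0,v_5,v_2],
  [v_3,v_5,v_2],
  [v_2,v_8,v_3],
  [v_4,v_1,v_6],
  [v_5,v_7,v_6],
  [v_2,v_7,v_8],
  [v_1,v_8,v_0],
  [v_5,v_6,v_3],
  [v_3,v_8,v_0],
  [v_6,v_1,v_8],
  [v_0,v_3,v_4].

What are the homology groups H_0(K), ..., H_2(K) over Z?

H_0 = Z,  H_1 = Z ⊕ Z_2,  H_2 = 0.

K has 9 vertices, 27 edges, 18 triangles.
rank ∂_0 = 0, rank ∂_1 = 8 ⇒ b_0 = 9 − 0 − 8 = 1; all invariant factors of ∂_1 are 1 so no torsion. So H_0 ≅ Z.
rank ∂_1 = 8, rank ∂_2 = 18 ⇒ b_1 = 27 − 8 − 18 = 1; ∂_2 has invariant factor(s) [2] giving torsion. So H_1 ≅ Z ⊕ Z_2.
rank ∂_2 = 18, rank ∂_3 = 0 ⇒ b_2 = 18 − 18 − 0 = 0. So H_2 ≅ 0.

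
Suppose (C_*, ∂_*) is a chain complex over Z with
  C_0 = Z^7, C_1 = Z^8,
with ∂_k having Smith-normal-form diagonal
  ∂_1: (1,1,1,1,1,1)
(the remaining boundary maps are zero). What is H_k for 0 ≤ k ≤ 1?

H_0 = Z,  H_1 = Z^2.

H_0: b_0 = 7 − 0 − 6 = 1; torsion from ∂_1 factors > 1: none. So H_0 = Z.
H_1: b_1 = 8 − 6 − 0 = 2; torsion from ∂_2 factors > 1: none. So H_1 = Z^2.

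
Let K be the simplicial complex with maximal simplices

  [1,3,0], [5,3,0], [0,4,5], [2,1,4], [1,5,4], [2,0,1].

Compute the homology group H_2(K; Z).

H_2 = 0.

Take the total order 0 < 1 < 2 < 3 < 4 < 5 on the vertex set. Then K (dimension 2) consists of the simplices:

  0-simplices (6): [0], [1], [2], [3], [4], [5]
  1-simplices (12): [0,1], [0,2], [0,3], [0,4], [0,5], [1,2], [1,3], [1,4], [1,5], [2,4], [3,5], [4,5]
  2-simplices (6): [0,1,2], [0,1,3], [0,3,5], [0,4,5], [1,2,4], [1,4,5]

giving chain groups C_0 ≅ Z^6, C_1 ≅ Z^12, C_2 ≅ Z^6.

The boundary map ∂_1: C_1 → C_0 sends each edge [p,q] (with p < q) to q − p.
This gives a 6×12 integer matrix of rank 5; reducing to Smith normal form yields diagonal entries (1,1,1,1,1).

The boundary map ∂_2: C_2 → C_1 sends each 2-simplex [p,q,r] to [q,r] − [p,r] + [p,q]. For instance
  ∂[1,4,5] = [4,5] − [1,5] + [1,4],
  ∂[0,3,5] = [3,5] − [0,5] + [0,3].
The resulting 12×6 matrix has rank 6, and its Smith normal form has invariant factors (1,1,1,1,1,1).

Now H_k = ker ∂_k / im ∂_{k+1}, so:

  H_2: rank ker ∂_2 − rank ∂_3 = (6 − 6) − 0 = 0, and there is no ∂_3, so H_2 ≅ 0.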